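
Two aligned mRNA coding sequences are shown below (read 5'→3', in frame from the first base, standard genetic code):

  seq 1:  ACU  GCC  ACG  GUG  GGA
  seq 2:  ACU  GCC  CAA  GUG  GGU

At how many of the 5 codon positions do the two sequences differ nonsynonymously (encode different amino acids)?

Codon 1: ACU Thr / ACU Thr — identical.
Codon 2: GCC Ala / GCC Ala — identical.
Codon 3: ACG Thr / CAA Gln — nonsynonymous.
Codon 4: GUG Val / GUG Val — identical.
Codon 5: GGA Gly / GGU Gly — synonymous.
Nonsynonymous differences: 1.

1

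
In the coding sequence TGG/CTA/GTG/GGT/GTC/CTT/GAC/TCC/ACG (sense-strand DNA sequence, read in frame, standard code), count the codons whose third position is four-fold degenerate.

Codon 1 TGG (Trp): third position 1-fold.
Codon 2 CTA (Leu): third position 4-fold.
Codon 3 GTG (Val): third position 4-fold.
Codon 4 GGT (Gly): third position 4-fold.
Codon 5 GTC (Val): third position 4-fold.
Codon 6 CTT (Leu): third position 4-fold.
Codon 7 GAC (Asp): third position 2-fold.
Codon 8 TCC (Ser): third position 4-fold.
Codon 9 ACG (Thr): third position 4-fold.
Four-fold degenerate third positions: 7.

7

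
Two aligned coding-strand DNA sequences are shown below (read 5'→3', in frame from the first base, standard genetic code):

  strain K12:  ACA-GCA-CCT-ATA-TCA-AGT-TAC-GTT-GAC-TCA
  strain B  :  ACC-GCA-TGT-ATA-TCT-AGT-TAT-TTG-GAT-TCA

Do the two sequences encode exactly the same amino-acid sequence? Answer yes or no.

Codon 1: ACA Thr / ACC Thr — synonymous.
Codon 2: GCA Ala / GCA Ala — identical.
Codon 3: CCT Pro / TGT Cys — nonsynonymous.
Codon 4: ATA Ile / ATA Ile — identical.
Codon 5: TCA Ser / TCT Ser — synonymous.
Codon 6: AGT Ser / AGT Ser — identical.
Codon 7: TAC Tyr / TAT Tyr — synonymous.
Codon 8: GTT Val / TTG Leu — nonsynonymous.
Codon 9: GAC Asp / GAT Asp — synonymous.
Codon 10: TCA Ser / TCA Ser — identical.
Nonsynonymous differences: 2 → different protein.

no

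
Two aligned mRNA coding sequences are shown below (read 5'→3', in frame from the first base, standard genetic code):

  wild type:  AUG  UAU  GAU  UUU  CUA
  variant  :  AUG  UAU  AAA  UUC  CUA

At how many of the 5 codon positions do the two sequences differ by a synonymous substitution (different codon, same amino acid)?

Codon 1: AUG Met / AUG Met — identical.
Codon 2: UAU Tyr / UAU Tyr — identical.
Codon 3: GAU Asp / AAA Lys — nonsynonymous.
Codon 4: UUU Phe / UUC Phe — synonymous.
Codon 5: CUA Leu / CUA Leu — identical.
Synonymous differences: 1.

1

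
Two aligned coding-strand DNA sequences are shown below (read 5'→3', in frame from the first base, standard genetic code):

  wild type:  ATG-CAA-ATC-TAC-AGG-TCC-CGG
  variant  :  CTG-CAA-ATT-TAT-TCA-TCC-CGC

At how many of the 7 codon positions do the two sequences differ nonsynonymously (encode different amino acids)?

Codon 1: ATG Met / CTG Leu — nonsynonymous.
Codon 2: CAA Gln / CAA Gln — identical.
Codon 3: ATC Ile / ATT Ile — synonymous.
Codon 4: TAC Tyr / TAT Tyr — synonymous.
Codon 5: AGG Arg / TCA Ser — nonsynonymous.
Codon 6: TCC Ser / TCC Ser — identical.
Codon 7: CGG Arg / CGC Arg — synonymous.
Nonsynonymous differences: 2.

2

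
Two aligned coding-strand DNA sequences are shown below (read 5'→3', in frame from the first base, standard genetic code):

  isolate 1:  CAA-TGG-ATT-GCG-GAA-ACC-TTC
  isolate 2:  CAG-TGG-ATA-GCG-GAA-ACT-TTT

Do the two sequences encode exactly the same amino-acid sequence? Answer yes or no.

yes

Codon 1: CAA Gln / CAG Gln — synonymous.
Codon 2: TGG Trp / TGG Trp — identical.
Codon 3: ATT Ile / ATA Ile — synonymous.
Codon 4: GCG Ala / GCG Ala — identical.
Codon 5: GAA Glu / GAA Glu — identical.
Codon 6: ACC Thr / ACT Thr — synonymous.
Codon 7: TTC Phe / TTT Phe — synonymous.
Nonsynonymous differences: 0 → same protein.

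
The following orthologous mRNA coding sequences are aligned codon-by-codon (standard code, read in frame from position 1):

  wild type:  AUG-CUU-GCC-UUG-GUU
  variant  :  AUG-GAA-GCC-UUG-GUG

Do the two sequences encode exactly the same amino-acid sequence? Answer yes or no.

no

Codon 1: AUG Met / AUG Met — identical.
Codon 2: CUU Leu / GAA Glu — nonsynonymous.
Codon 3: GCC Ala / GCC Ala — identical.
Codon 4: UUG Leu / UUG Leu — identical.
Codon 5: GUU Val / GUG Val — synonymous.
Nonsynonymous differences: 1 → different protein.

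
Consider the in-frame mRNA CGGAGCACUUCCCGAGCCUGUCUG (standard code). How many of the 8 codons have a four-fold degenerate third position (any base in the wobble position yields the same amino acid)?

Codon 1 CGG (Arg): third position 4-fold.
Codon 2 AGC (Ser): third position 2-fold.
Codon 3 ACU (Thr): third position 4-fold.
Codon 4 UCC (Ser): third position 4-fold.
Codon 5 CGA (Arg): third position 4-fold.
Codon 6 GCC (Ala): third position 4-fold.
Codon 7 UGU (Cys): third position 2-fold.
Codon 8 CUG (Leu): third position 4-fold.
Four-fold degenerate third positions: 6.

6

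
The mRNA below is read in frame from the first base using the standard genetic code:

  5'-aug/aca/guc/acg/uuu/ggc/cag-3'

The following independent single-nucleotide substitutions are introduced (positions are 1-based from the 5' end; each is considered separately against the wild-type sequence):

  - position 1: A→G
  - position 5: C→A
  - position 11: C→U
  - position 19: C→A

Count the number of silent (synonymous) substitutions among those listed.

0

Codon 1: AUG (Met) → GUG (Val) — missense.
Codon 2: ACA (Thr) → AAA (Lys) — missense.
Codon 4: ACG (Thr) → AUG (Met) — missense.
Codon 7: CAG (Gln) → AAG (Lys) — missense.
Synonymous: 0 of 4.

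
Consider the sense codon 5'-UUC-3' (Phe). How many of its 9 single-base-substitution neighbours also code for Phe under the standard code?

Position 1: none → 0 synonymous.
Position 2: none → 0 synonymous.
Position 3: UUU → 1 synonymous.
Total: 0 + 0 + 1 = 1.

1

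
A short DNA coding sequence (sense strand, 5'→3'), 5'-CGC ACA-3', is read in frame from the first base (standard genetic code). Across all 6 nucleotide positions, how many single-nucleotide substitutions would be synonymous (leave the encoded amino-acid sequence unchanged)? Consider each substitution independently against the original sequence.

Codon 1 (CGC, Arg): 3 synonymous substitutions.
Codon 2 (ACA, Thr): 3 synonymous substitutions.
Total: 3 + 3 = 6.

6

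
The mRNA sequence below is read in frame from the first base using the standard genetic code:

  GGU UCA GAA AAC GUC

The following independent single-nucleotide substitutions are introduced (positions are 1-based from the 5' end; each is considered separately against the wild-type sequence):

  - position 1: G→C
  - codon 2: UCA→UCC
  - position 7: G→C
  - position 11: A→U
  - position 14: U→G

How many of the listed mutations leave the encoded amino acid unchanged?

1

Codon 1: GGU (Gly) → CGU (Arg) — missense.
Codon 2: UCA (Ser) → UCC (Ser) — synonymous.
Codon 3: GAA (Glu) → CAA (Gln) — missense.
Codon 4: AAC (Asn) → AUC (Ile) — missense.
Codon 5: GUC (Val) → GGC (Gly) — missense.
Synonymous: 1 of 5.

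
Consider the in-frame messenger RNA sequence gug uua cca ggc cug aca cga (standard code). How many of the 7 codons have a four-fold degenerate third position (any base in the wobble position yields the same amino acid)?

6

Codon 1 GUG (Val): third position 4-fold.
Codon 2 UUA (Leu): third position 2-fold.
Codon 3 CCA (Pro): third position 4-fold.
Codon 4 GGC (Gly): third position 4-fold.
Codon 5 CUG (Leu): third position 4-fold.
Codon 6 ACA (Thr): third position 4-fold.
Codon 7 CGA (Arg): third position 4-fold.
Four-fold degenerate third positions: 6.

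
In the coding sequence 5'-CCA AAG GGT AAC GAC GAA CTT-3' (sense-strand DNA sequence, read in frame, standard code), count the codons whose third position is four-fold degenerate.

Codon 1 CCA (Pro): third position 4-fold.
Codon 2 AAG (Lys): third position 2-fold.
Codon 3 GGT (Gly): third position 4-fold.
Codon 4 AAC (Asn): third position 2-fold.
Codon 5 GAC (Asp): third position 2-fold.
Codon 6 GAA (Glu): third position 2-fold.
Codon 7 CTT (Leu): third position 4-fold.
Four-fold degenerate third positions: 3.

3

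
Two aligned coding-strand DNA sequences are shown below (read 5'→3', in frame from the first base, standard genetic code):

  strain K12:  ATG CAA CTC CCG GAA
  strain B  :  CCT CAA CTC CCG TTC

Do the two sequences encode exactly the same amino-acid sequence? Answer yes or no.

Codon 1: ATG Met / CCT Pro — nonsynonymous.
Codon 2: CAA Gln / CAA Gln — identical.
Codon 3: CTC Leu / CTC Leu — identical.
Codon 4: CCG Pro / CCG Pro — identical.
Codon 5: GAA Glu / TTC Phe — nonsynonymous.
Nonsynonymous differences: 2 → different protein.

no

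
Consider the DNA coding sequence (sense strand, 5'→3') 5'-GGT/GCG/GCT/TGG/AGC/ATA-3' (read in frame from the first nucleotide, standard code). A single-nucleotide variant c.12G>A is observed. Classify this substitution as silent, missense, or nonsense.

Position 12 falls in codon 4: TGG → Trp.
After the substitution the codon is TGA → Stop.
The new codon is a stop codon, so this is a nonsense mutation.

nonsense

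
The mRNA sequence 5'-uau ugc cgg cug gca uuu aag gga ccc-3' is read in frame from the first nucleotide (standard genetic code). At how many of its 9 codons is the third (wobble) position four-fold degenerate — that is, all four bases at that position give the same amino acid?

5

Codon 1 UAU (Tyr): third position 2-fold.
Codon 2 UGC (Cys): third position 2-fold.
Codon 3 CGG (Arg): third position 4-fold.
Codon 4 CUG (Leu): third position 4-fold.
Codon 5 GCA (Ala): third position 4-fold.
Codon 6 UUU (Phe): third position 2-fold.
Codon 7 AAG (Lys): third position 2-fold.
Codon 8 GGA (Gly): third position 4-fold.
Codon 9 CCC (Pro): third position 4-fold.
Four-fold degenerate third positions: 5.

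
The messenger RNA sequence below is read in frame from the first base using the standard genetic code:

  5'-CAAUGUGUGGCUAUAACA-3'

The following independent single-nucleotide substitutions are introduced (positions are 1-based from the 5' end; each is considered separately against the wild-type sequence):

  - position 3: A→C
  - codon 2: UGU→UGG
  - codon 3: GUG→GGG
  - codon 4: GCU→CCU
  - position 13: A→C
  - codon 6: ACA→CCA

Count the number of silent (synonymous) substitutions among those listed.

Codon 1: CAA (Gln) → CAC (His) — missense.
Codon 2: UGU (Cys) → UGG (Trp) — missense.
Codon 3: GUG (Val) → GGG (Gly) — missense.
Codon 4: GCU (Ala) → CCU (Pro) — missense.
Codon 5: AUA (Ile) → CUA (Leu) — missense.
Codon 6: ACA (Thr) → CCA (Pro) — missense.
Synonymous: 0 of 6.

0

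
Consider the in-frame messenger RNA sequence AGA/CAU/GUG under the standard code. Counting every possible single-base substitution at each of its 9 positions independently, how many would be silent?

Codon 1 (AGA, Arg): 2 synonymous substitutions.
Codon 2 (CAU, His): 1 synonymous substitution.
Codon 3 (GUG, Val): 3 synonymous substitutions.
Total: 2 + 1 + 3 = 6.

6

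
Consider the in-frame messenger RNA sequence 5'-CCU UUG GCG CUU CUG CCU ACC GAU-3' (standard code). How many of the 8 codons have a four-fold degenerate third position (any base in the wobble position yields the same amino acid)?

6

Codon 1 CCU (Pro): third position 4-fold.
Codon 2 UUG (Leu): third position 2-fold.
Codon 3 GCG (Ala): third position 4-fold.
Codon 4 CUU (Leu): third position 4-fold.
Codon 5 CUG (Leu): third position 4-fold.
Codon 6 CCU (Pro): third position 4-fold.
Codon 7 ACC (Thr): third position 4-fold.
Codon 8 GAU (Asp): third position 2-fold.
Four-fold degenerate third positions: 6.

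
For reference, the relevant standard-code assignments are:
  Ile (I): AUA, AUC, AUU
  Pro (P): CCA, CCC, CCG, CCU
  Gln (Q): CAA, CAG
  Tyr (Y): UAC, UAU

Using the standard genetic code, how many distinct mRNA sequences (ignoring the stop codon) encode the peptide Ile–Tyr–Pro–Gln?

Ile: 3 codons.
Tyr: 2 codons.
Pro: 4 codons.
Gln: 2 codons.
3 × 2 × 4 × 2 = 48.

48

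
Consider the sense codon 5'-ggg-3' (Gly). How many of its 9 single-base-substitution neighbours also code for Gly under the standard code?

Position 1: none → 0 synonymous.
Position 2: none → 0 synonymous.
Position 3: GGT, GGC, GGA → 3 synonymous.
Total: 0 + 0 + 3 = 3.

3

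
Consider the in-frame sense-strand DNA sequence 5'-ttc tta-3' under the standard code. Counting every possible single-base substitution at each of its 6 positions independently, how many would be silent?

3

Codon 1 (TTC, Phe): 1 synonymous substitution.
Codon 2 (TTA, Leu): 2 synonymous substitutions.
Total: 1 + 2 = 3.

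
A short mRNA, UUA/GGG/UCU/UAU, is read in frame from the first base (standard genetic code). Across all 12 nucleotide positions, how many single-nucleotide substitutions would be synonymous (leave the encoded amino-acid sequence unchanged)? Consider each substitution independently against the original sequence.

9

Codon 1 (UUA, Leu): 2 synonymous substitutions.
Codon 2 (GGG, Gly): 3 synonymous substitutions.
Codon 3 (UCU, Ser): 3 synonymous substitutions.
Codon 4 (UAU, Tyr): 1 synonymous substitution.
Total: 2 + 3 + 3 + 1 = 9.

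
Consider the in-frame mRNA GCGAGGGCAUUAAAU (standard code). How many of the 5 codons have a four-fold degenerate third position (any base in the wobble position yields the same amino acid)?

2

Codon 1 GCG (Ala): third position 4-fold.
Codon 2 AGG (Arg): third position 2-fold.
Codon 3 GCA (Ala): third position 4-fold.
Codon 4 UUA (Leu): third position 2-fold.
Codon 5 AAU (Asn): third position 2-fold.
Four-fold degenerate third positions: 2.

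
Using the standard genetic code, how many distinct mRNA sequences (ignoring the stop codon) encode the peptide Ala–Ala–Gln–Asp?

Ala: 4 codons.
Ala: 4 codons.
Gln: 2 codons.
Asp: 2 codons.
4 × 4 × 2 × 2 = 64.

64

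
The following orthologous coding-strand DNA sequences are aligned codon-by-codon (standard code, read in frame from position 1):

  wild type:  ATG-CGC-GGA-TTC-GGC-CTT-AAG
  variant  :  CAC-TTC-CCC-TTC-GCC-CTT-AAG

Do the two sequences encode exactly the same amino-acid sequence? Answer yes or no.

no

Codon 1: ATG Met / CAC His — nonsynonymous.
Codon 2: CGC Arg / TTC Phe — nonsynonymous.
Codon 3: GGA Gly / CCC Pro — nonsynonymous.
Codon 4: TTC Phe / TTC Phe — identical.
Codon 5: GGC Gly / GCC Ala — nonsynonymous.
Codon 6: CTT Leu / CTT Leu — identical.
Codon 7: AAG Lys / AAG Lys — identical.
Nonsynonymous differences: 4 → different protein.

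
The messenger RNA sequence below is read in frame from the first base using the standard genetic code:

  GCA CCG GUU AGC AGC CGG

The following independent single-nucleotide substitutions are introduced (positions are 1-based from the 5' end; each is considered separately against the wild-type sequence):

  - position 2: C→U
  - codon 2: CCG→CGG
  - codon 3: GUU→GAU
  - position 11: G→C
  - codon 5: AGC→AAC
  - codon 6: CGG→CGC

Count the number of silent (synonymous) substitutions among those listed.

1

Codon 1: GCA (Ala) → GUA (Val) — missense.
Codon 2: CCG (Pro) → CGG (Arg) — missense.
Codon 3: GUU (Val) → GAU (Asp) — missense.
Codon 4: AGC (Ser) → ACC (Thr) — missense.
Codon 5: AGC (Ser) → AAC (Asn) — missense.
Codon 6: CGG (Arg) → CGC (Arg) — synonymous.
Synonymous: 1 of 6.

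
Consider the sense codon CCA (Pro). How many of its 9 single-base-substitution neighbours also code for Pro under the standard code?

3

Position 1: none → 0 synonymous.
Position 2: none → 0 synonymous.
Position 3: CCU, CCC, CCG → 3 synonymous.
Total: 0 + 0 + 3 = 3.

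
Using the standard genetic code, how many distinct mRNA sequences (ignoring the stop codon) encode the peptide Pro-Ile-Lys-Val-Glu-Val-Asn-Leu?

Pro: 4 codons.
Ile: 3 codons.
Lys: 2 codons.
Val: 4 codons.
Glu: 2 codons.
Val: 4 codons.
Asn: 2 codons.
Leu: 6 codons.
4 × 3 × 2 × 4 × 2 × 4 × 2 × 6 = 9216.

9216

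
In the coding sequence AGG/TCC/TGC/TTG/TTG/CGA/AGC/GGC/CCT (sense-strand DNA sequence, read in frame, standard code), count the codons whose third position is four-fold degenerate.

4

Codon 1 AGG (Arg): third position 2-fold.
Codon 2 TCC (Ser): third position 4-fold.
Codon 3 TGC (Cys): third position 2-fold.
Codon 4 TTG (Leu): third position 2-fold.
Codon 5 TTG (Leu): third position 2-fold.
Codon 6 CGA (Arg): third position 4-fold.
Codon 7 AGC (Ser): third position 2-fold.
Codon 8 GGC (Gly): third position 4-fold.
Codon 9 CCT (Pro): third position 4-fold.
Four-fold degenerate third positions: 4.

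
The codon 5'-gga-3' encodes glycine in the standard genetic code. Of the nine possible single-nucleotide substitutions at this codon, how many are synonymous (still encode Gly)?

3

Position 1: none → 0 synonymous.
Position 2: none → 0 synonymous.
Position 3: GGT, GGC, GGG → 3 synonymous.
Total: 0 + 0 + 3 = 3.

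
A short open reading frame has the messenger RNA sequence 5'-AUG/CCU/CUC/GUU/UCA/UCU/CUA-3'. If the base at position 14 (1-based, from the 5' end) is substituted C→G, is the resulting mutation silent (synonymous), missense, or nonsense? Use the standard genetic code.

Position 14 falls in codon 5: UCA → Ser.
After the substitution the codon is UGA → Stop.
The new codon is a stop codon, so this is a nonsense mutation.

nonsense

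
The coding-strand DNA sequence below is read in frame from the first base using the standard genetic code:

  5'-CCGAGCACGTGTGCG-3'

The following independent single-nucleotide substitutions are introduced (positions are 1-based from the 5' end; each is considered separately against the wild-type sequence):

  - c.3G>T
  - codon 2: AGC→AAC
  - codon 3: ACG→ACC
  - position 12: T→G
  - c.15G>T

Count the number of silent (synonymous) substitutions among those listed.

Codon 1: CCG (Pro) → CCT (Pro) — synonymous.
Codon 2: AGC (Ser) → AAC (Asn) — missense.
Codon 3: ACG (Thr) → ACC (Thr) — synonymous.
Codon 4: TGT (Cys) → TGG (Trp) — missense.
Codon 5: GCG (Ala) → GCT (Ala) — synonymous.
Synonymous: 3 of 5.

3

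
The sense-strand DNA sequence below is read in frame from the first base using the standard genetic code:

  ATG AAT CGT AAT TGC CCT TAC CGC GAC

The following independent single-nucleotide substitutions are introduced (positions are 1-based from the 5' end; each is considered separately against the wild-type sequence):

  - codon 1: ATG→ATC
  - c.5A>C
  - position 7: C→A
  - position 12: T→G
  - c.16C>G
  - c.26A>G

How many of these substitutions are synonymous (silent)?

Codon 1: ATG (Met) → ATC (Ile) — missense.
Codon 2: AAT (Asn) → ACT (Thr) — missense.
Codon 3: CGT (Arg) → AGT (Ser) — missense.
Codon 4: AAT (Asn) → AAG (Lys) — missense.
Codon 6: CCT (Pro) → GCT (Ala) — missense.
Codon 9: GAC (Asp) → GGC (Gly) — missense.
Synonymous: 0 of 6.

0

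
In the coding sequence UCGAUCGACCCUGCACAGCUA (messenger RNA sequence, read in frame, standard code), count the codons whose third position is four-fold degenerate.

Codon 1 UCG (Ser): third position 4-fold.
Codon 2 AUC (Ile): third position 3-fold.
Codon 3 GAC (Asp): third position 2-fold.
Codon 4 CCU (Pro): third position 4-fold.
Codon 5 GCA (Ala): third position 4-fold.
Codon 6 CAG (Gln): third position 2-fold.
Codon 7 CUA (Leu): third position 4-fold.
Four-fold degenerate third positions: 4.

4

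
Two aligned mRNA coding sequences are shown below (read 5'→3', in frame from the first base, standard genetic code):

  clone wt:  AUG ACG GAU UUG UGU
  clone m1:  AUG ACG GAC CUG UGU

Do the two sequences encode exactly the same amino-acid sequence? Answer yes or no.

Codon 1: AUG Met / AUG Met — identical.
Codon 2: ACG Thr / ACG Thr — identical.
Codon 3: GAU Asp / GAC Asp — synonymous.
Codon 4: UUG Leu / CUG Leu — synonymous.
Codon 5: UGU Cys / UGU Cys — identical.
Nonsynonymous differences: 0 → same protein.

yes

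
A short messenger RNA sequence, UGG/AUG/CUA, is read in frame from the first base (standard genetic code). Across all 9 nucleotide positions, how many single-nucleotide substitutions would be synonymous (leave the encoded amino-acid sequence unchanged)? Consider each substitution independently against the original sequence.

4

Codon 1 (UGG, Trp): 0 synonymous substitutions.
Codon 2 (AUG, Met): 0 synonymous substitutions.
Codon 3 (CUA, Leu): 4 synonymous substitutions.
Total: 0 + 0 + 4 = 4.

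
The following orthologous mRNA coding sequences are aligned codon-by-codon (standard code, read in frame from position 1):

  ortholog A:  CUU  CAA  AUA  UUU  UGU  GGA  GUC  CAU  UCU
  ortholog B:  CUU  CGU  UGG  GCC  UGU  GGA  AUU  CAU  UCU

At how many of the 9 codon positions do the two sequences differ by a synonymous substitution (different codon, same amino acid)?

0

Codon 1: CUU Leu / CUU Leu — identical.
Codon 2: CAA Gln / CGU Arg — nonsynonymous.
Codon 3: AUA Ile / UGG Trp — nonsynonymous.
Codon 4: UUU Phe / GCC Ala — nonsynonymous.
Codon 5: UGU Cys / UGU Cys — identical.
Codon 6: GGA Gly / GGA Gly — identical.
Codon 7: GUC Val / AUU Ile — nonsynonymous.
Codon 8: CAU His / CAU His — identical.
Codon 9: UCU Ser / UCU Ser — identical.
Synonymous differences: 0.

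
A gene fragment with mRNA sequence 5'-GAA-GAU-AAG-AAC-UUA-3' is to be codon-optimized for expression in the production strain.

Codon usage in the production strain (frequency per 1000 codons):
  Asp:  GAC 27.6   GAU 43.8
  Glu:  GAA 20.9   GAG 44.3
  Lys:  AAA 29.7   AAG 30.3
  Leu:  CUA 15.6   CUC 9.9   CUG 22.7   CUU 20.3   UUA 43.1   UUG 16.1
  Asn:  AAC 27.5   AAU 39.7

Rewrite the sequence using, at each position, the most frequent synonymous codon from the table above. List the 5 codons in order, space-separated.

GAG GAU AAG AAU UUA

Codon 1 (Glu): best is GAG at 44.3.
Codon 2 (Asp): best is GAU at 43.8.
Codon 3 (Lys): best is AAG at 30.3.
Codon 4 (Asn): best is AAU at 39.7.
Codon 5 (Leu): best is UUA at 43.1.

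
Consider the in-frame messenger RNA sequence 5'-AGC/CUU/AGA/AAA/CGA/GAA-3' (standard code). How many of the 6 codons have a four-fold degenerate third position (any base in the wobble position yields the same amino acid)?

2

Codon 1 AGC (Ser): third position 2-fold.
Codon 2 CUU (Leu): third position 4-fold.
Codon 3 AGA (Arg): third position 2-fold.
Codon 4 AAA (Lys): third position 2-fold.
Codon 5 CGA (Arg): third position 4-fold.
Codon 6 GAA (Glu): third position 2-fold.
Four-fold degenerate third positions: 2.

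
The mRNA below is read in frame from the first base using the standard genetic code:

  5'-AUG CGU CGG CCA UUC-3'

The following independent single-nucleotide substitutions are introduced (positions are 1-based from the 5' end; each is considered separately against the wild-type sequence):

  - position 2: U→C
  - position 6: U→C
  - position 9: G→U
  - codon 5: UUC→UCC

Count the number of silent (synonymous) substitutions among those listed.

2

Codon 1: AUG (Met) → ACG (Thr) — missense.
Codon 2: CGU (Arg) → CGC (Arg) — synonymous.
Codon 3: CGG (Arg) → CGU (Arg) — synonymous.
Codon 5: UUC (Phe) → UCC (Ser) — missense.
Synonymous: 2 of 4.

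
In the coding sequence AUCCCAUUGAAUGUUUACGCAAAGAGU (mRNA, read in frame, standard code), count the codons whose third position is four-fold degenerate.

3

Codon 1 AUC (Ile): third position 3-fold.
Codon 2 CCA (Pro): third position 4-fold.
Codon 3 UUG (Leu): third position 2-fold.
Codon 4 AAU (Asn): third position 2-fold.
Codon 5 GUU (Val): third position 4-fold.
Codon 6 UAC (Tyr): third position 2-fold.
Codon 7 GCA (Ala): third position 4-fold.
Codon 8 AAG (Lys): third position 2-fold.
Codon 9 AGU (Ser): third position 2-fold.
Four-fold degenerate third positions: 3.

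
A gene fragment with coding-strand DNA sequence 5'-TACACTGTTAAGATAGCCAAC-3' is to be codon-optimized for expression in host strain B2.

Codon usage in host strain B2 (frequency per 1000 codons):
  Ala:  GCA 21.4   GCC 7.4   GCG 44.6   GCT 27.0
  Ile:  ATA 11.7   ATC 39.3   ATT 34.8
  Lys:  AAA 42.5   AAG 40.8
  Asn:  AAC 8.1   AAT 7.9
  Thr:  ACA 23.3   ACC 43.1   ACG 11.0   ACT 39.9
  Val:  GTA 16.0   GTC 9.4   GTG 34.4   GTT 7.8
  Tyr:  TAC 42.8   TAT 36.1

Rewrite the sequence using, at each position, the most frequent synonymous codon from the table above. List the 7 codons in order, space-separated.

TAC ACC GTG AAA ATC GCG AAC

Codon 1 (Tyr): best is TAC at 42.8.
Codon 2 (Thr): best is ACC at 43.1.
Codon 3 (Val): best is GTG at 34.4.
Codon 4 (Lys): best is AAA at 42.5.
Codon 5 (Ile): best is ATC at 39.3.
Codon 6 (Ala): best is GCG at 44.6.
Codon 7 (Asn): best is AAC at 8.1.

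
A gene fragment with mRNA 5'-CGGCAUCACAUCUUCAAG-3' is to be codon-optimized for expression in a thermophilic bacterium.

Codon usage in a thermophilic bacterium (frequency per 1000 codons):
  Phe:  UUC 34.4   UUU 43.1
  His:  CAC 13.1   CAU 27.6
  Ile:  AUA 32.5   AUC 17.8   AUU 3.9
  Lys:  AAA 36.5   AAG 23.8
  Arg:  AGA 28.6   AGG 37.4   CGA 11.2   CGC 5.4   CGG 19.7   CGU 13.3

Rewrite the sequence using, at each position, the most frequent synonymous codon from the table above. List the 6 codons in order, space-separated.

Codon 1 (Arg): best is AGG at 37.4.
Codon 2 (His): best is CAU at 27.6.
Codon 3 (His): best is CAU at 27.6.
Codon 4 (Ile): best is AUA at 32.5.
Codon 5 (Phe): best is UUU at 43.1.
Codon 6 (Lys): best is AAA at 36.5.

AGG CAU CAU AUA UUU AAA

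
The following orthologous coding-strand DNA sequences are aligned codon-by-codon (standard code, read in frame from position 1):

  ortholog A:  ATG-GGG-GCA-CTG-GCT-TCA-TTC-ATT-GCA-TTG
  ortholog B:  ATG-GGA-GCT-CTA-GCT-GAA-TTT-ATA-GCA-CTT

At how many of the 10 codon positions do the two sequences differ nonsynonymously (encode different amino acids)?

1

Codon 1: ATG Met / ATG Met — identical.
Codon 2: GGG Gly / GGA Gly — synonymous.
Codon 3: GCA Ala / GCT Ala — synonymous.
Codon 4: CTG Leu / CTA Leu — synonymous.
Codon 5: GCT Ala / GCT Ala — identical.
Codon 6: TCA Ser / GAA Glu — nonsynonymous.
Codon 7: TTC Phe / TTT Phe — synonymous.
Codon 8: ATT Ile / ATA Ile — synonymous.
Codon 9: GCA Ala / GCA Ala — identical.
Codon 10: TTG Leu / CTT Leu — synonymous.
Nonsynonymous differences: 1.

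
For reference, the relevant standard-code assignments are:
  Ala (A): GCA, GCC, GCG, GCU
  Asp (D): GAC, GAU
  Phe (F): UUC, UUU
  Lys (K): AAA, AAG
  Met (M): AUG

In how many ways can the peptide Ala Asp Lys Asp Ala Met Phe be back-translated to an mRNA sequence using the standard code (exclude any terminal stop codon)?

256

Ala: 4 codons.
Asp: 2 codons.
Lys: 2 codons.
Asp: 2 codons.
Ala: 4 codons.
Met: 1 codon.
Phe: 2 codons.
4 × 2 × 2 × 2 × 4 × 1 × 2 = 256.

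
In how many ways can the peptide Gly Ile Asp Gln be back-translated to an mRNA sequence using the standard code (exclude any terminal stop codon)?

48

Gly: 4 codons.
Ile: 3 codons.
Asp: 2 codons.
Gln: 2 codons.
4 × 3 × 2 × 2 = 48.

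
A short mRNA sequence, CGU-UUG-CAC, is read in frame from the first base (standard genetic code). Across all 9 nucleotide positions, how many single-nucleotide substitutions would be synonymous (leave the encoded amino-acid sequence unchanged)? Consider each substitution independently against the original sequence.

Codon 1 (CGU, Arg): 3 synonymous substitutions.
Codon 2 (UUG, Leu): 2 synonymous substitutions.
Codon 3 (CAC, His): 1 synonymous substitution.
Total: 3 + 2 + 1 = 6.

6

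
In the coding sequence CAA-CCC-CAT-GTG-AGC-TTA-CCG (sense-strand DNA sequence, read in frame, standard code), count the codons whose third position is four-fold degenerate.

3

Codon 1 CAA (Gln): third position 2-fold.
Codon 2 CCC (Pro): third position 4-fold.
Codon 3 CAT (His): third position 2-fold.
Codon 4 GTG (Val): third position 4-fold.
Codon 5 AGC (Ser): third position 2-fold.
Codon 6 TTA (Leu): third position 2-fold.
Codon 7 CCG (Pro): third position 4-fold.
Four-fold degenerate third positions: 3.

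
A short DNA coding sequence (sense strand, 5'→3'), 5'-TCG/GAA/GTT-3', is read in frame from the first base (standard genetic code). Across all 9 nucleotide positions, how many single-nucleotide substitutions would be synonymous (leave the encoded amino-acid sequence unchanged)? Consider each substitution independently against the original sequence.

7

Codon 1 (TCG, Ser): 3 synonymous substitutions.
Codon 2 (GAA, Glu): 1 synonymous substitution.
Codon 3 (GTT, Val): 3 synonymous substitutions.
Total: 3 + 1 + 3 = 7.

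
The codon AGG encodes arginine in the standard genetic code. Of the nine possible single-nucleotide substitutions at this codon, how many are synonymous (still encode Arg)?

2

Position 1: CGG → 1 synonymous.
Position 2: none → 0 synonymous.
Position 3: AGA → 1 synonymous.
Total: 1 + 0 + 1 = 2.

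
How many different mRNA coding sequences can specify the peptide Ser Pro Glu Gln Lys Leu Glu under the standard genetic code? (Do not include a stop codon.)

Ser: 6 codons.
Pro: 4 codons.
Glu: 2 codons.
Gln: 2 codons.
Lys: 2 codons.
Leu: 6 codons.
Glu: 2 codons.
6 × 4 × 2 × 2 × 2 × 6 × 2 = 2304.

2304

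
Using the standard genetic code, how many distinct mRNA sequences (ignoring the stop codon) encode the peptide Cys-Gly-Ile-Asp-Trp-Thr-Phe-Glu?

768

Cys: 2 codons.
Gly: 4 codons.
Ile: 3 codons.
Asp: 2 codons.
Trp: 1 codon.
Thr: 4 codons.
Phe: 2 codons.
Glu: 2 codons.
2 × 4 × 3 × 2 × 1 × 4 × 2 × 2 = 768.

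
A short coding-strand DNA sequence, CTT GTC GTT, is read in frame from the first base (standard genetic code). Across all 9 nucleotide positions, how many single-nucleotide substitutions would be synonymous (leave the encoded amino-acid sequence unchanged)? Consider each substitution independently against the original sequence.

9

Codon 1 (CTT, Leu): 3 synonymous substitutions.
Codon 2 (GTC, Val): 3 synonymous substitutions.
Codon 3 (GTT, Val): 3 synonymous substitutions.
Total: 3 + 3 + 3 = 9.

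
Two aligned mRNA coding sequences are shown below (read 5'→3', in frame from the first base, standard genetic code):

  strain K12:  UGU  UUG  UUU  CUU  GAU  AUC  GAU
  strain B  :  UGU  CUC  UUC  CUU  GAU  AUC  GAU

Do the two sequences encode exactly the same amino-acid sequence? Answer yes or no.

Codon 1: UGU Cys / UGU Cys — identical.
Codon 2: UUG Leu / CUC Leu — synonymous.
Codon 3: UUU Phe / UUC Phe — synonymous.
Codon 4: CUU Leu / CUU Leu — identical.
Codon 5: GAU Asp / GAU Asp — identical.
Codon 6: AUC Ile / AUC Ile — identical.
Codon 7: GAU Asp / GAU Asp — identical.
Nonsynonymous differences: 0 → same protein.

yes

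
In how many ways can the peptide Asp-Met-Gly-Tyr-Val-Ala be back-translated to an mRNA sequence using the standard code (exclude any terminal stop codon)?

256

Asp: 2 codons.
Met: 1 codon.
Gly: 4 codons.
Tyr: 2 codons.
Val: 4 codons.
Ala: 4 codons.
2 × 1 × 4 × 2 × 4 × 4 = 256.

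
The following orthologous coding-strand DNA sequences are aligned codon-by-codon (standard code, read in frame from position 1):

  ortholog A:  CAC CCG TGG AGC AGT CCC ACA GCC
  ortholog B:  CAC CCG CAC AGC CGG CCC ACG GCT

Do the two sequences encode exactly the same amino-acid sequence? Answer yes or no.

no

Codon 1: CAC His / CAC His — identical.
Codon 2: CCG Pro / CCG Pro — identical.
Codon 3: TGG Trp / CAC His — nonsynonymous.
Codon 4: AGC Ser / AGC Ser — identical.
Codon 5: AGT Ser / CGG Arg — nonsynonymous.
Codon 6: CCC Pro / CCC Pro — identical.
Codon 7: ACA Thr / ACG Thr — synonymous.
Codon 8: GCC Ala / GCT Ala — synonymous.
Nonsynonymous differences: 2 → different protein.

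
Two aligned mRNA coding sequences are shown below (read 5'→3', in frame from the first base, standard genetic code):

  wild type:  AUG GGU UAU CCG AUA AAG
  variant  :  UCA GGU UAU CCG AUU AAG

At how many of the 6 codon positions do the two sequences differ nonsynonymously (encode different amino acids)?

Codon 1: AUG Met / UCA Ser — nonsynonymous.
Codon 2: GGU Gly / GGU Gly — identical.
Codon 3: UAU Tyr / UAU Tyr — identical.
Codon 4: CCG Pro / CCG Pro — identical.
Codon 5: AUA Ile / AUU Ile — synonymous.
Codon 6: AAG Lys / AAG Lys — identical.
Nonsynonymous differences: 1.

1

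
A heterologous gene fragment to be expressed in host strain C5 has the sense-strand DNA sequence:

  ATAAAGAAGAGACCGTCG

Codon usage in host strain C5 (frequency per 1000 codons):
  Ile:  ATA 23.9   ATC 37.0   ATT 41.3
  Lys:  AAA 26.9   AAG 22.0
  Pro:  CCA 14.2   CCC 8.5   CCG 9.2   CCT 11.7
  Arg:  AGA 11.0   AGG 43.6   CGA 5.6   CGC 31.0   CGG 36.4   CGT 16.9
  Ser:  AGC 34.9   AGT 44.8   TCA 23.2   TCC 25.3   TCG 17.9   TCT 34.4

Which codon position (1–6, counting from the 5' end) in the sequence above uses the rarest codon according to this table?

5

Codon 1 ATA (Ile): 23.9 per 1000.
Codon 2 AAG (Lys): 22.0 per 1000.
Codon 3 AAG (Lys): 22.0 per 1000.
Codon 4 AGA (Arg): 11.0 per 1000.
Codon 5 CCG (Pro): 9.2 per 1000.
Codon 6 TCG (Ser): 17.9 per 1000.
Lowest frequency is 9.2 at codon 5.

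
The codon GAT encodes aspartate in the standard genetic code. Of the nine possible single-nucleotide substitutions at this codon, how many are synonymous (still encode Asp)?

1

Position 1: none → 0 synonymous.
Position 2: none → 0 synonymous.
Position 3: GAC → 1 synonymous.
Total: 0 + 0 + 1 = 1.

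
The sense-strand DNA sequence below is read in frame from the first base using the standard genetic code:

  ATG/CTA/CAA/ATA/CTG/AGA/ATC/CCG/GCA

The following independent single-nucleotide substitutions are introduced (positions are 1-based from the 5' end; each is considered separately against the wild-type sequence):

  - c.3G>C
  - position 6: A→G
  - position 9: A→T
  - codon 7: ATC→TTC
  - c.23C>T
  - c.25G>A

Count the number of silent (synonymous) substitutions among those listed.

Codon 1: ATG (Met) → ATC (Ile) — missense.
Codon 2: CTA (Leu) → CTG (Leu) — synonymous.
Codon 3: CAA (Gln) → CAT (His) — missense.
Codon 7: ATC (Ile) → TTC (Phe) — missense.
Codon 8: CCG (Pro) → CTG (Leu) — missense.
Codon 9: GCA (Ala) → ACA (Thr) — missense.
Synonymous: 1 of 6.

1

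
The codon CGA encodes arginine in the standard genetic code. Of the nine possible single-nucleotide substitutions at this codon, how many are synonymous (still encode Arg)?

Position 1: AGA → 1 synonymous.
Position 2: none → 0 synonymous.
Position 3: CGU, CGC, CGG → 3 synonymous.
Total: 1 + 0 + 3 = 4.

4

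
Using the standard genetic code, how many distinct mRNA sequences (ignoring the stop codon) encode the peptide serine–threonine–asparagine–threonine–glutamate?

Ser: 6 codons.
Thr: 4 codons.
Asn: 2 codons.
Thr: 4 codons.
Glu: 2 codons.
6 × 4 × 2 × 4 × 2 = 384.

384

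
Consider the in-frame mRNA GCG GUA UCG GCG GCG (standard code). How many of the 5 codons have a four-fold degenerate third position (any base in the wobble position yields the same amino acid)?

Codon 1 GCG (Ala): third position 4-fold.
Codon 2 GUA (Val): third position 4-fold.
Codon 3 UCG (Ser): third position 4-fold.
Codon 4 GCG (Ala): third position 4-fold.
Codon 5 GCG (Ala): third position 4-fold.
Four-fold degenerate third positions: 5.

5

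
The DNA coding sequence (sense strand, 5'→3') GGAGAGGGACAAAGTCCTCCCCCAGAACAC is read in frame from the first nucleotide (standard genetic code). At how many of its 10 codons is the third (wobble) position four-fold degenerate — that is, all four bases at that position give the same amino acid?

Codon 1 GGA (Gly): third position 4-fold.
Codon 2 GAG (Glu): third position 2-fold.
Codon 3 GGA (Gly): third position 4-fold.
Codon 4 CAA (Gln): third position 2-fold.
Codon 5 AGT (Ser): third position 2-fold.
Codon 6 CCT (Pro): third position 4-fold.
Codon 7 CCC (Pro): third position 4-fold.
Codon 8 CCA (Pro): third position 4-fold.
Codon 9 GAA (Glu): third position 2-fold.
Codon 10 CAC (His): third position 2-fold.
Four-fold degenerate third positions: 5.

5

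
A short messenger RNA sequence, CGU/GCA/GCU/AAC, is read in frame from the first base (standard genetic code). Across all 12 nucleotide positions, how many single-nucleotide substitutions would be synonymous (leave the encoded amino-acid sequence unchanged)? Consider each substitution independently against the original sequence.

10

Codon 1 (CGU, Arg): 3 synonymous substitutions.
Codon 2 (GCA, Ala): 3 synonymous substitutions.
Codon 3 (GCU, Ala): 3 synonymous substitutions.
Codon 4 (AAC, Asn): 1 synonymous substitution.
Total: 3 + 3 + 3 + 1 = 10.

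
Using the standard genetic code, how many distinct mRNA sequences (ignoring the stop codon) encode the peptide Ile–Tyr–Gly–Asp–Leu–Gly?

1152

Ile: 3 codons.
Tyr: 2 codons.
Gly: 4 codons.
Asp: 2 codons.
Leu: 6 codons.
Gly: 4 codons.
3 × 2 × 4 × 2 × 6 × 4 = 1152.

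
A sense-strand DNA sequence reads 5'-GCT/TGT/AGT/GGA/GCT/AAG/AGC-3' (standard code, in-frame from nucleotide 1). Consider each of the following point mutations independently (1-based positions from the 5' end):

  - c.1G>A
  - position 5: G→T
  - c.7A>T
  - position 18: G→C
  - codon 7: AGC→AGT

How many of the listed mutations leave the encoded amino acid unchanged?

Codon 1: GCT (Ala) → ACT (Thr) — missense.
Codon 2: TGT (Cys) → TTT (Phe) — missense.
Codon 3: AGT (Ser) → TGT (Cys) — missense.
Codon 6: AAG (Lys) → AAC (Asn) — missense.
Codon 7: AGC (Ser) → AGT (Ser) — synonymous.
Synonymous: 1 of 5.

1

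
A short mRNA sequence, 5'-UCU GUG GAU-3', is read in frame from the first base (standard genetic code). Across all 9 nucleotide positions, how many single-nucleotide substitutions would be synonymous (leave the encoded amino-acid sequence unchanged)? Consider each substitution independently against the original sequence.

7

Codon 1 (UCU, Ser): 3 synonymous substitutions.
Codon 2 (GUG, Val): 3 synonymous substitutions.
Codon 3 (GAU, Asp): 1 synonymous substitution.
Total: 3 + 3 + 1 = 7.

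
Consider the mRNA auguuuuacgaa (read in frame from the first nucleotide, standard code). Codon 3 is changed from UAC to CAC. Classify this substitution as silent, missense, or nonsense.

missense

Position 7 falls in codon 3: UAC → Tyr.
After the substitution the codon is CAC → His.
Tyr ≠ His, so this is a missense mutation.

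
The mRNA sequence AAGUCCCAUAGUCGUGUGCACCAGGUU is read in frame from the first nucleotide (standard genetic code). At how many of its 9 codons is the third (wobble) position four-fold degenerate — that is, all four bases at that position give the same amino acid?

Codon 1 AAG (Lys): third position 2-fold.
Codon 2 UCC (Ser): third position 4-fold.
Codon 3 CAU (His): third position 2-fold.
Codon 4 AGU (Ser): third position 2-fold.
Codon 5 CGU (Arg): third position 4-fold.
Codon 6 GUG (Val): third position 4-fold.
Codon 7 CAC (His): third position 2-fold.
Codon 8 CAG (Gln): third position 2-fold.
Codon 9 GUU (Val): third position 4-fold.
Four-fold degenerate third positions: 4.

4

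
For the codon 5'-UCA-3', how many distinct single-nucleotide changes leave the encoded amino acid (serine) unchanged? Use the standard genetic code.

3

Position 1: none → 0 synonymous.
Position 2: none → 0 synonymous.
Position 3: UCU, UCC, UCG → 3 synonymous.
Total: 0 + 0 + 3 = 3.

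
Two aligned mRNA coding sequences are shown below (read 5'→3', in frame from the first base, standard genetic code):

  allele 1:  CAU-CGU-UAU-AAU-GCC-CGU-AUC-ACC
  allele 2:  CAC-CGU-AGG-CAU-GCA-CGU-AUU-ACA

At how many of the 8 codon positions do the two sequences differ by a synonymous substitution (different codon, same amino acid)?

Codon 1: CAU His / CAC His — synonymous.
Codon 2: CGU Arg / CGU Arg — identical.
Codon 3: UAU Tyr / AGG Arg — nonsynonymous.
Codon 4: AAU Asn / CAU His — nonsynonymous.
Codon 5: GCC Ala / GCA Ala — synonymous.
Codon 6: CGU Arg / CGU Arg — identical.
Codon 7: AUC Ile / AUU Ile — synonymous.
Codon 8: ACC Thr / ACA Thr — synonymous.
Synonymous differences: 4.

4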